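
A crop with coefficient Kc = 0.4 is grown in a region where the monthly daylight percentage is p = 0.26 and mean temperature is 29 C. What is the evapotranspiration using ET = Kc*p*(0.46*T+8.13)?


ET = Kc * p * (0.46*T + 8.13)
ET = 0.4 * 0.26 * (0.46*29 + 8.13)
ET = 0.4 * 0.26 * 21.4700

2.2329 mm/day


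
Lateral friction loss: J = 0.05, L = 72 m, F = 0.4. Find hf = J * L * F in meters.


hf = J * L * F = 0.05 * 72 * 0.4 = 1.4400 m

1.4400 m


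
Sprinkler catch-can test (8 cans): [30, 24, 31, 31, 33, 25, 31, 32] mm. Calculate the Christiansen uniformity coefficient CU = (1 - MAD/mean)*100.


mean = 29.625000 mm
MAD = 2.562500 mm
CU = (1 - 2.562500/29.625000)*100

91.3502 %


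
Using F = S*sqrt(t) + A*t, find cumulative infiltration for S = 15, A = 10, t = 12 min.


F = S*sqrt(t) + A*t
F = 15*sqrt(12) + 10*12
F = 15*3.464102 + 120

171.9615 mm


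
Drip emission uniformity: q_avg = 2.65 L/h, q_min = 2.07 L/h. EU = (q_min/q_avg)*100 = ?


EU = (q_min/q_avg)*100 = (2.07/2.65)*100 = 78.1132%

78.1132 %


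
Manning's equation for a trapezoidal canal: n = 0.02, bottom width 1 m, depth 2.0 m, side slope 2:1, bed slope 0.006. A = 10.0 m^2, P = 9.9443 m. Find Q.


R = A/P = 10.0/9.9443 = 1.005601
Q = (1/0.02) * 10.0 * 1.005601^(2/3) * 0.006^0.5

38.8743 m^3/s


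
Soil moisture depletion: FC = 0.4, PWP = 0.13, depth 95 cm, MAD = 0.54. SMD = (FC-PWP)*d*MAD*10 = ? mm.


SMD = (FC - PWP) * d * MAD * 10
SMD = (0.4 - 0.13) * 95 * 0.54 * 10
SMD = 0.2700 * 95 * 0.54 * 10

138.5100 mm


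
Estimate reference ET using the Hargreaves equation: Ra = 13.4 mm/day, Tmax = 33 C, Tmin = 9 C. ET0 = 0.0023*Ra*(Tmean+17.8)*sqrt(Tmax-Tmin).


Tmean = (Tmax + Tmin)/2 = (33 + 9)/2 = 21.0
ET0 = 0.0023 * 13.4 * (21.0 + 17.8) * sqrt(33 - 9)
ET0 = 0.0023 * 13.4 * 38.8 * 4.898979

5.8583 mm/day


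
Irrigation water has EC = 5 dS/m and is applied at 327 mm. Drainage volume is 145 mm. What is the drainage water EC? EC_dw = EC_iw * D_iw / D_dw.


EC_dw = EC_iw * D_iw / D_dw
EC_dw = 5 * 327 / 145
EC_dw = 1635 / 145

11.2759 dS/m


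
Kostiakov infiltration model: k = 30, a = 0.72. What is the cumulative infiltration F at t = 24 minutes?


F = k * t^a = 30 * 24^0.72
F = 30 * 9.857167

295.7150 mm


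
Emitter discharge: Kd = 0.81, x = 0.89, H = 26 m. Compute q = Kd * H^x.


q = Kd * H^x = 0.81 * 26^0.89 = 0.81 * 18.168801

14.7167 L/h


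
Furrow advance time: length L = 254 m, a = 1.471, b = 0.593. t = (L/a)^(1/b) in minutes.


t = (L/a)^(1/b)
t = (254/1.471)^(1/0.593)
t = 172.671652^(1/0.593)

5925.3877 min


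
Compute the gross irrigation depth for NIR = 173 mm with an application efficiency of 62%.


Ea = 62% = 0.62
GID = NIR / Ea = 173 / 0.62 = 279.0323 mm

279.0323 mm


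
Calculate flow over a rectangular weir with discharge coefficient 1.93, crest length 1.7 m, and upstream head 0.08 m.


Q = C * L * H^(3/2) = 1.93 * 1.7 * 0.08^1.5 = 1.93 * 1.7 * 0.022627

0.0742 m^3/s


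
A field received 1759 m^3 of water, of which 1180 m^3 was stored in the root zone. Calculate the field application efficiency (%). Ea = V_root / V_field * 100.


Ea = V_root / V_field * 100 = 1180 / 1759 * 100 = 67.0836%

67.0836 %


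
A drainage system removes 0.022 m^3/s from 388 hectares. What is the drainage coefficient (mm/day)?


DC = Q * 86400 / (A * 10000) * 1000
DC = 0.022 * 86400 / (388 * 10000) * 1000
DC = 1900800.0000 / 3880000

0.4899 mm/day


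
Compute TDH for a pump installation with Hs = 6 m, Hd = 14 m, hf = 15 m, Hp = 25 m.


TDH = Hs + Hd + hf + Hp = 6 + 14 + 15 + 25 = 60

60 m


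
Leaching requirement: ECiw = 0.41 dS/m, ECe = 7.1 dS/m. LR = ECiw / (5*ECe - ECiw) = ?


LR = ECiw / (5*ECe - ECiw)
LR = 0.41 / (5*7.1 - 0.41)
LR = 0.41 / 35.0900

0.0117


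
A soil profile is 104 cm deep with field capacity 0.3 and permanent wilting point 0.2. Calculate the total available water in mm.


AWC = (FC - PWP) * d * 10
AWC = (0.3 - 0.2) * 104 * 10
AWC = 0.1000 * 104 * 10

104.0000 mm


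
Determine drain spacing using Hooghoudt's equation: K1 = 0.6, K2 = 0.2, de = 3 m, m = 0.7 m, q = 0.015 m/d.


S^2 = 8*K2*de*m/q + 4*K1*m^2/q
S^2 = 8*0.2*3*0.7/0.015 + 4*0.6*0.7^2/0.015
S = sqrt(302.4000)

17.3897 m


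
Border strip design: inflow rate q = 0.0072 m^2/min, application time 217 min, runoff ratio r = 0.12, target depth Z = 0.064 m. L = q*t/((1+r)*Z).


L = q*t/((1+r)*Z)
L = 0.0072*217/((1+0.12)*0.064)
L = 1.5624/0.07168

21.7969 m


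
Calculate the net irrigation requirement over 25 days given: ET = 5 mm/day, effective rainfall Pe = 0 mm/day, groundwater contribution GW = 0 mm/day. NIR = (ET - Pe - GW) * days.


Daily deficit = ET - Pe - GW = 5 - 0 - 0 = 5 mm/day
NIR = 5 * 25 = 125 mm

125.0000 mm


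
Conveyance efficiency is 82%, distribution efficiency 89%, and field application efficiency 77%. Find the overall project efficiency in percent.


Ec = 0.82, Eb = 0.89, Ea = 0.77
E = 0.82 * 0.89 * 0.77 * 100 = 56.1946%

56.1946 %


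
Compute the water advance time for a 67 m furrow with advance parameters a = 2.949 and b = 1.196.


t = (L/a)^(1/b)
t = (67/2.949)^(1/1.196)
t = 22.719566^(1/1.196)

13.6180 min


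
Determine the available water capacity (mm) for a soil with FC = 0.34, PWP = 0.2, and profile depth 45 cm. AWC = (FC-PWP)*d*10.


AWC = (FC - PWP) * d * 10
AWC = (0.34 - 0.2) * 45 * 10
AWC = 0.1400 * 45 * 10

63.0000 mm


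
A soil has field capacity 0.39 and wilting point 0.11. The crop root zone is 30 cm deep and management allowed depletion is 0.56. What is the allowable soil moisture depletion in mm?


SMD = (FC - PWP) * d * MAD * 10
SMD = (0.39 - 0.11) * 30 * 0.56 * 10
SMD = 0.2800 * 30 * 0.56 * 10

47.0400 mm


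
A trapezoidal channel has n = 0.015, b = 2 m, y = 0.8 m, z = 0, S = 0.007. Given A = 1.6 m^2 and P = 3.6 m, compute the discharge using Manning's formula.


R = A/P = 1.6/3.6 = 0.444444
Q = (1/0.015) * 1.6 * 0.444444^(2/3) * 0.007^0.5

5.1974 m^3/s


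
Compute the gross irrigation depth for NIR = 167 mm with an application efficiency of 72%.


Ea = 72% = 0.72
GID = NIR / Ea = 167 / 0.72 = 231.9444 mm

231.9444 mm


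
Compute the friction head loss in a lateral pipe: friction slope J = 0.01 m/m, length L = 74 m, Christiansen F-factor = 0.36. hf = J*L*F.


hf = J * L * F = 0.01 * 74 * 0.36 = 0.2664 m

0.2664 m


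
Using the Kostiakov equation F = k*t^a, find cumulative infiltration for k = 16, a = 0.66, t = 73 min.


F = k * t^a = 16 * 73^0.66
F = 16 * 16.974347

271.5896 mm


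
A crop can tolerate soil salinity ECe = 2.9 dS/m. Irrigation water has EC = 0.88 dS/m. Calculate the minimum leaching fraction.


LR = ECiw / (5*ECe - ECiw)
LR = 0.88 / (5*2.9 - 0.88)
LR = 0.88 / 13.6200

0.0646


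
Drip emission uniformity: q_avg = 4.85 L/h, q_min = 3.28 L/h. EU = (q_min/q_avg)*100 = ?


EU = (q_min/q_avg)*100 = (3.28/4.85)*100 = 67.6289%

67.6289 %


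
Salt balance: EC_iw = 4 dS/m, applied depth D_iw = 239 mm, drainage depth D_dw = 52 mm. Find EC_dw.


EC_dw = EC_iw * D_iw / D_dw
EC_dw = 4 * 239 / 52
EC_dw = 956 / 52

18.3846 dS/m


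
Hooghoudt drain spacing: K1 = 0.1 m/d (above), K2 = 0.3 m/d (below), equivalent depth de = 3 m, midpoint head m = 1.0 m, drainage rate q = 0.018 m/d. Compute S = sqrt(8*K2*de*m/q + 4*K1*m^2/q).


S^2 = 8*K2*de*m/q + 4*K1*m^2/q
S^2 = 8*0.3*3*1.0/0.018 + 4*0.1*1.0^2/0.018
S = sqrt(422.2222)

20.5480 m


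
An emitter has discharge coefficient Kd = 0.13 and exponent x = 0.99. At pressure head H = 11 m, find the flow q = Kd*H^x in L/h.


q = Kd * H^x = 0.13 * 11^0.99 = 0.13 * 10.739369

1.3961 L/h


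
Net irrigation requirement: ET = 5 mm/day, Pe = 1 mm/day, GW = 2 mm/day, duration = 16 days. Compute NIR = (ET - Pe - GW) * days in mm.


Daily deficit = ET - Pe - GW = 5 - 1 - 2 = 2 mm/day
NIR = 2 * 16 = 32 mm

32.0000 mm


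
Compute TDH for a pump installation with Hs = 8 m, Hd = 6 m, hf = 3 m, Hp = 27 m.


TDH = Hs + Hd + hf + Hp = 8 + 6 + 3 + 27 = 44

44 m


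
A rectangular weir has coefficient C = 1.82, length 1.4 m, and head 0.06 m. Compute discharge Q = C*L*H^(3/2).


Q = C * L * H^(3/2) = 1.82 * 1.4 * 0.06^1.5 = 1.82 * 1.4 * 0.014697

0.0374 m^3/s


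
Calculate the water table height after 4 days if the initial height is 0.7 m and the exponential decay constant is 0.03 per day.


m = m0 * exp(-k*t)
m = 0.7 * exp(-0.03 * 4)
m = 0.7 * exp(-0.1200)

0.6208 m


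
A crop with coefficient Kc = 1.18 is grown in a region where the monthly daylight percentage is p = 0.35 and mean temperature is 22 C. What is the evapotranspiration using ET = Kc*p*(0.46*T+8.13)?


ET = Kc * p * (0.46*T + 8.13)
ET = 1.18 * 0.35 * (0.46*22 + 8.13)
ET = 1.18 * 0.35 * 18.2500

7.5372 mm/day


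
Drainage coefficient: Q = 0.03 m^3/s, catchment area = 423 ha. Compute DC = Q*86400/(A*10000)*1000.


DC = Q * 86400 / (A * 10000) * 1000
DC = 0.03 * 86400 / (423 * 10000) * 1000
DC = 2592000.0000 / 4230000

0.6128 mm/day


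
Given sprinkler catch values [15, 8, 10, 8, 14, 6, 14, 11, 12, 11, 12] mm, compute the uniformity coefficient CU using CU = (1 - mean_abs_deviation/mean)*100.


mean = 11.000000 mm
MAD = 2.181818 mm
CU = (1 - 2.181818/11.000000)*100

80.1653 %


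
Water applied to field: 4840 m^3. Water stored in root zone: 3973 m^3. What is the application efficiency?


Ea = V_root / V_field * 100 = 3973 / 4840 * 100 = 82.0868%

82.0868 %


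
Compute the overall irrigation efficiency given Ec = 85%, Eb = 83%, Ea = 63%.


Ec = 0.85, Eb = 0.83, Ea = 0.63
E = 0.85 * 0.83 * 0.63 * 100 = 44.4465%

44.4465 %


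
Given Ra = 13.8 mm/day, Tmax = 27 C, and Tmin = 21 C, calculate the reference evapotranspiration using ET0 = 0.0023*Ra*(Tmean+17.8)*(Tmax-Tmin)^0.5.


Tmean = (Tmax + Tmin)/2 = (27 + 21)/2 = 24.0
ET0 = 0.0023 * 13.8 * (24.0 + 17.8) * sqrt(27 - 21)
ET0 = 0.0023 * 13.8 * 41.8 * 2.449490

3.2498 mm/day


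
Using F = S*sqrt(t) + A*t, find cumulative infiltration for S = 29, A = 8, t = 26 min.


F = S*sqrt(t) + A*t
F = 29*sqrt(26) + 8*26
F = 29*5.099020 + 208

355.8716 mm


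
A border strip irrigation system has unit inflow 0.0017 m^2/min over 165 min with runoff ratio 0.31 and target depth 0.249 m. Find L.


L = q*t/((1+r)*Z)
L = 0.0017*165/((1+0.31)*0.249)
L = 0.2805/0.32619

0.8599 m


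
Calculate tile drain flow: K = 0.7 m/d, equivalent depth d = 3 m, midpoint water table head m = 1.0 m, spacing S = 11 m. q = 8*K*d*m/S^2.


q = 8*K*d*m/S^2
q = 8*0.7*3*1.0/11^2
q = 16.8000 / 121

0.1388 m/d


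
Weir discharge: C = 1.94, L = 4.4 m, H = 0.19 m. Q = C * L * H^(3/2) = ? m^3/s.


Q = C * L * H^(3/2) = 1.94 * 4.4 * 0.19^1.5 = 1.94 * 4.4 * 0.082819

0.7069 m^3/s


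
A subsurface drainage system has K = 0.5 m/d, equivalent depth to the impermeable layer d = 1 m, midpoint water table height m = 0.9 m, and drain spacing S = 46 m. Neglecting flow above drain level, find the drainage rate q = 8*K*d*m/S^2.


q = 8*K*d*m/S^2
q = 8*0.5*1*0.9/46^2
q = 3.6000 / 2116

0.0017 m/d


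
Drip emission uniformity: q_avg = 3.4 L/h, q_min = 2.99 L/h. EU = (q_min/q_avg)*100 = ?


EU = (q_min/q_avg)*100 = (2.99/3.4)*100 = 87.9412%

87.9412 %


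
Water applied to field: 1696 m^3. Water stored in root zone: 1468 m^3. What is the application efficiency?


Ea = V_root / V_field * 100 = 1468 / 1696 * 100 = 86.5566%

86.5566 %


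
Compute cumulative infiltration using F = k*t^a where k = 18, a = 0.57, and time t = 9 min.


F = k * t^a = 18 * 9^0.57
F = 18 * 3.498793

62.9783 mm


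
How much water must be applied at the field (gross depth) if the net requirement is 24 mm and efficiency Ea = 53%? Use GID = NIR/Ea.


Ea = 53% = 0.53
GID = NIR / Ea = 24 / 0.53 = 45.2830 mm

45.2830 mm


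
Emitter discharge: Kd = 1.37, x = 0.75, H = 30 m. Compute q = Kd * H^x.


q = Kd * H^x = 1.37 * 30^0.75 = 1.37 * 12.818610

17.5615 L/h


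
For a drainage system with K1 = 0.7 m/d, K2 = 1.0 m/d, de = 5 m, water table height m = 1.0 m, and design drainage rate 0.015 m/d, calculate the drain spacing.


S^2 = 8*K2*de*m/q + 4*K1*m^2/q
S^2 = 8*1.0*5*1.0/0.015 + 4*0.7*1.0^2/0.015
S = sqrt(2853.3333)

53.4166 m


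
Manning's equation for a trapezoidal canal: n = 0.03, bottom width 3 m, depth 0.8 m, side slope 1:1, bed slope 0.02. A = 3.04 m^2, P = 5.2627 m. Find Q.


R = A/P = 3.04/5.2627 = 0.577650
Q = (1/0.03) * 3.04 * 0.577650^(2/3) * 0.02^0.5

9.9398 m^3/s


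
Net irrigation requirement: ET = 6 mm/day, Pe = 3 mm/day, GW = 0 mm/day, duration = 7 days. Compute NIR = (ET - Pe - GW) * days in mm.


Daily deficit = ET - Pe - GW = 6 - 3 - 0 = 3 mm/day
NIR = 3 * 7 = 21 mm

21.0000 mm


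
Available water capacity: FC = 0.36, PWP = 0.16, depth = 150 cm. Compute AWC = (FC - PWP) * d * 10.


AWC = (FC - PWP) * d * 10
AWC = (0.36 - 0.16) * 150 * 10
AWC = 0.2000 * 150 * 10

300.0000 mm


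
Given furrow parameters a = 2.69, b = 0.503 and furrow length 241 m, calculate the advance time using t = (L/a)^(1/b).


t = (L/a)^(1/b)
t = (241/2.69)^(1/0.503)
t = 89.591078^(1/0.503)

7607.5019 min


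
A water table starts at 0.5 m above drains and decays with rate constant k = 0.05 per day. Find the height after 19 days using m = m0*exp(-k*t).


m = m0 * exp(-k*t)
m = 0.5 * exp(-0.05 * 19)
m = 0.5 * exp(-0.9500)

0.1934 m


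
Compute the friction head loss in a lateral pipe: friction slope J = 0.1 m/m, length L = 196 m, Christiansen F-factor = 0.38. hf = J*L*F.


hf = J * L * F = 0.1 * 196 * 0.38 = 7.4480 m

7.4480 m


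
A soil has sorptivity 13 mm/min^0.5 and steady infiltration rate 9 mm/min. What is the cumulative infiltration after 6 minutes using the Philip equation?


F = S*sqrt(t) + A*t
F = 13*sqrt(6) + 9*6
F = 13*2.449490 + 54

85.8434 mm


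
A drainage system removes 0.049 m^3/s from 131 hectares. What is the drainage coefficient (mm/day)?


DC = Q * 86400 / (A * 10000) * 1000
DC = 0.049 * 86400 / (131 * 10000) * 1000
DC = 4233600.0000 / 1310000

3.2318 mm/day


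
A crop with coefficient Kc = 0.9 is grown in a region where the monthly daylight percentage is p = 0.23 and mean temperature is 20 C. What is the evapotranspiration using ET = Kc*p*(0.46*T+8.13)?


ET = Kc * p * (0.46*T + 8.13)
ET = 0.9 * 0.23 * (0.46*20 + 8.13)
ET = 0.9 * 0.23 * 17.3300

3.5873 mm/day


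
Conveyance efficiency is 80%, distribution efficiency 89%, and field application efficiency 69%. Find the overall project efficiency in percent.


Ec = 0.8, Eb = 0.89, Ea = 0.69
E = 0.8 * 0.89 * 0.69 * 100 = 49.1280%

49.1280 %


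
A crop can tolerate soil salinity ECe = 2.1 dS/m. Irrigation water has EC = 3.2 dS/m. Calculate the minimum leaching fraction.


LR = ECiw / (5*ECe - ECiw)
LR = 3.2 / (5*2.1 - 3.2)
LR = 3.2 / 7.3000

0.4384


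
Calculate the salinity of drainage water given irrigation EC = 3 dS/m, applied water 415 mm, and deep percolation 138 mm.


EC_dw = EC_iw * D_iw / D_dw
EC_dw = 3 * 415 / 138
EC_dw = 1245 / 138

9.0217 dS/m


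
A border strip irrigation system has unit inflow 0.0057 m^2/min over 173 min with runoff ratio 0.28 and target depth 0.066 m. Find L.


L = q*t/((1+r)*Z)
L = 0.0057*173/((1+0.28)*0.066)
L = 0.9861/0.08448

11.6726 m


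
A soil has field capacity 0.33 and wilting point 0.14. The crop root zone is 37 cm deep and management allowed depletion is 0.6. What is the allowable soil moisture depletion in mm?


SMD = (FC - PWP) * d * MAD * 10
SMD = (0.33 - 0.14) * 37 * 0.6 * 10
SMD = 0.1900 * 37 * 0.6 * 10

42.1800 mm


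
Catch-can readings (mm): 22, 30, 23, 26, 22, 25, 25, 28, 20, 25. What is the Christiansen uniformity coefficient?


mean = 24.600000 mm
MAD = 2.280000 mm
CU = (1 - 2.280000/24.600000)*100

90.7317 %


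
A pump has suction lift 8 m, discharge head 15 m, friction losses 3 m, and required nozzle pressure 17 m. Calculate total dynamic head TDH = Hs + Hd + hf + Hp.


TDH = Hs + Hd + hf + Hp = 8 + 15 + 3 + 17 = 43

43 m


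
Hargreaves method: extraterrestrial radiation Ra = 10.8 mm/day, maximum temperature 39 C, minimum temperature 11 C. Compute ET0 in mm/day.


Tmean = (Tmax + Tmin)/2 = (39 + 11)/2 = 25.0
ET0 = 0.0023 * 10.8 * (25.0 + 17.8) * sqrt(39 - 11)
ET0 = 0.0023 * 10.8 * 42.8 * 5.291503

5.6257 mm/day


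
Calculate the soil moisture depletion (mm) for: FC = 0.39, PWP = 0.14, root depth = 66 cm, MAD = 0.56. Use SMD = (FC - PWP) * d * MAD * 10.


SMD = (FC - PWP) * d * MAD * 10
SMD = (0.39 - 0.14) * 66 * 0.56 * 10
SMD = 0.2500 * 66 * 0.56 * 10

92.4000 mm


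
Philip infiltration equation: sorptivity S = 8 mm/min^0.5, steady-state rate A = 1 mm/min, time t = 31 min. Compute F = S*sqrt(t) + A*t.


F = S*sqrt(t) + A*t
F = 8*sqrt(31) + 1*31
F = 8*5.567764 + 31

75.5421 mm


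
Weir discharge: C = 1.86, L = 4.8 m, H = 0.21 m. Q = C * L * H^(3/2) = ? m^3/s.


Q = C * L * H^(3/2) = 1.86 * 4.8 * 0.21^1.5 = 1.86 * 4.8 * 0.096234

0.8592 m^3/s


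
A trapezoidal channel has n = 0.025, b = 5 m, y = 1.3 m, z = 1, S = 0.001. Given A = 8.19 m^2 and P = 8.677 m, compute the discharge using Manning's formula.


R = A/P = 8.19/8.677 = 0.943875
Q = (1/0.025) * 8.19 * 0.943875^(2/3) * 0.001^0.5

9.9683 m^3/s


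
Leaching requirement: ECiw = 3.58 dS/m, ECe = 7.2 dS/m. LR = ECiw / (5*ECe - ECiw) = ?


LR = ECiw / (5*ECe - ECiw)
LR = 3.58 / (5*7.2 - 3.58)
LR = 3.58 / 32.4200

0.1104


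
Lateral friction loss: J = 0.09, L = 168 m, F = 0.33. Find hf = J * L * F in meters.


hf = J * L * F = 0.09 * 168 * 0.33 = 4.9896 m

4.9896 m


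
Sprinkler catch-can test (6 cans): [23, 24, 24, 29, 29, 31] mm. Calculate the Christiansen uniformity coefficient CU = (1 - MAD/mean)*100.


mean = 26.666667 mm
MAD = 3.000000 mm
CU = (1 - 3.000000/26.666667)*100

88.7500 %


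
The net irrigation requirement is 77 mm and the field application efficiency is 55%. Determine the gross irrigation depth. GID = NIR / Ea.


Ea = 55% = 0.55
GID = NIR / Ea = 77 / 0.55 = 140.0000 mm

140.0000 mm


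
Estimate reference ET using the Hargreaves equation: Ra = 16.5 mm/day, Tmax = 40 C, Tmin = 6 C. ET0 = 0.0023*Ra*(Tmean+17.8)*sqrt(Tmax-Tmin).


Tmean = (Tmax + Tmin)/2 = (40 + 6)/2 = 23.0
ET0 = 0.0023 * 16.5 * (23.0 + 17.8) * sqrt(40 - 6)
ET0 = 0.0023 * 16.5 * 40.8 * 5.830952

9.0284 mm/day


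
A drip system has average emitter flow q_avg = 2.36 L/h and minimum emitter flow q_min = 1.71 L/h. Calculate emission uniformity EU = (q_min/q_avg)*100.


EU = (q_min/q_avg)*100 = (1.71/2.36)*100 = 72.4576%

72.4576 %


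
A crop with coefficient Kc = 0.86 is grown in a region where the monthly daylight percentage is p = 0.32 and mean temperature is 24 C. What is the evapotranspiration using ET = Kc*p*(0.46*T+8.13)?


ET = Kc * p * (0.46*T + 8.13)
ET = 0.86 * 0.32 * (0.46*24 + 8.13)
ET = 0.86 * 0.32 * 19.1700

5.2756 mm/day


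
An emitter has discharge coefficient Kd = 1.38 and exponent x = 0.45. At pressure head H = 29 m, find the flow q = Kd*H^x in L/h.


q = Kd * H^x = 1.38 * 29^0.45 = 1.38 * 4.550709

6.2800 L/h


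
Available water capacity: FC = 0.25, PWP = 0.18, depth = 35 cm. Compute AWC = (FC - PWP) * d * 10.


AWC = (FC - PWP) * d * 10
AWC = (0.25 - 0.18) * 35 * 10
AWC = 0.0700 * 35 * 10

24.5000 mm


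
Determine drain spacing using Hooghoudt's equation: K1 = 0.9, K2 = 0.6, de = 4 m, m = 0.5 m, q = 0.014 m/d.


S^2 = 8*K2*de*m/q + 4*K1*m^2/q
S^2 = 8*0.6*4*0.5/0.014 + 4*0.9*0.5^2/0.014
S = sqrt(750.0000)

27.3861 m


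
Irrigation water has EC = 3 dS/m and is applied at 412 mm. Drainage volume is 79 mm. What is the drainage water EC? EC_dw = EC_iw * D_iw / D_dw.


EC_dw = EC_iw * D_iw / D_dw
EC_dw = 3 * 412 / 79
EC_dw = 1236 / 79

15.6456 dS/m


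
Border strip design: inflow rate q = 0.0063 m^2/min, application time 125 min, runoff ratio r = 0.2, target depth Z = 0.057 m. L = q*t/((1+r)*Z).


L = q*t/((1+r)*Z)
L = 0.0063*125/((1+0.2)*0.057)
L = 0.7875/0.0684

11.5132 m


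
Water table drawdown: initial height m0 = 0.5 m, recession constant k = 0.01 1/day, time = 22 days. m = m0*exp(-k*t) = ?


m = m0 * exp(-k*t)
m = 0.5 * exp(-0.01 * 22)
m = 0.5 * exp(-0.2200)

0.4013 m


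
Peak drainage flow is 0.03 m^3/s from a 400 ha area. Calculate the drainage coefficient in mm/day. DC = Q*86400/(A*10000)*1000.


DC = Q * 86400 / (A * 10000) * 1000
DC = 0.03 * 86400 / (400 * 10000) * 1000
DC = 2592000.0000 / 4000000

0.6480 mm/day


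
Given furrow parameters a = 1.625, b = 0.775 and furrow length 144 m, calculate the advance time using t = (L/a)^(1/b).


t = (L/a)^(1/b)
t = (144/1.625)^(1/0.775)
t = 88.615385^(1/0.775)

325.7729 min


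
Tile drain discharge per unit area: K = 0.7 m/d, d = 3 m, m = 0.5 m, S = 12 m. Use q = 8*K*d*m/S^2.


q = 8*K*d*m/S^2
q = 8*0.7*3*0.5/12^2
q = 8.4000 / 144

0.0583 m/d


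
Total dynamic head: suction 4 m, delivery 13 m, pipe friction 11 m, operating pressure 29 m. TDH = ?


TDH = Hs + Hd + hf + Hp = 4 + 13 + 11 + 29 = 57

57 m


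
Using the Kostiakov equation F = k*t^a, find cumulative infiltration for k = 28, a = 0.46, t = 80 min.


F = k * t^a = 28 * 80^0.46
F = 28 * 7.506222

210.1742 mm


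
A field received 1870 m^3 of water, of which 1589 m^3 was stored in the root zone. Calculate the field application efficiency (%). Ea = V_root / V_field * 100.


Ea = V_root / V_field * 100 = 1589 / 1870 * 100 = 84.9733%

84.9733 %


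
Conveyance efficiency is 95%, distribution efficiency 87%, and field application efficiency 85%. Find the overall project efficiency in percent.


Ec = 0.95, Eb = 0.87, Ea = 0.85
E = 0.95 * 0.87 * 0.85 * 100 = 70.2525%

70.2525 %


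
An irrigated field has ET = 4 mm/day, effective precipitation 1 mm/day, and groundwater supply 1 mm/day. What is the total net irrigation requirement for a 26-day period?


Daily deficit = ET - Pe - GW = 4 - 1 - 1 = 2 mm/day
NIR = 2 * 26 = 52 mm

52.0000 mm


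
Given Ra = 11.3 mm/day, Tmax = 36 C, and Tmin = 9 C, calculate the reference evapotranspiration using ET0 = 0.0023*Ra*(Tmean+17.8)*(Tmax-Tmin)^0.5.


Tmean = (Tmax + Tmin)/2 = (36 + 9)/2 = 22.5
ET0 = 0.0023 * 11.3 * (22.5 + 17.8) * sqrt(36 - 9)
ET0 = 0.0023 * 11.3 * 40.3 * 5.196152

5.4424 mm/day


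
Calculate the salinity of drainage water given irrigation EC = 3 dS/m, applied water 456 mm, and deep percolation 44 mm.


EC_dw = EC_iw * D_iw / D_dw
EC_dw = 3 * 456 / 44
EC_dw = 1368 / 44

31.0909 dS/m


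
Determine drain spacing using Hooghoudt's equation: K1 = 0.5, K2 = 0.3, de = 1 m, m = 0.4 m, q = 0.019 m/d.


S^2 = 8*K2*de*m/q + 4*K1*m^2/q
S^2 = 8*0.3*1*0.4/0.019 + 4*0.5*0.4^2/0.019
S = sqrt(67.3684)

8.2078 m


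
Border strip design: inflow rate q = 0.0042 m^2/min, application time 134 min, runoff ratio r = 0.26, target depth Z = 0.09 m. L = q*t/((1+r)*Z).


L = q*t/((1+r)*Z)
L = 0.0042*134/((1+0.26)*0.09)
L = 0.5628/0.1134

4.9630 m


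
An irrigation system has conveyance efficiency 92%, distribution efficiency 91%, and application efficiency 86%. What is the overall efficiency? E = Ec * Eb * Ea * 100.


Ec = 0.92, Eb = 0.91, Ea = 0.86
E = 0.92 * 0.91 * 0.86 * 100 = 71.9992%

71.9992 %


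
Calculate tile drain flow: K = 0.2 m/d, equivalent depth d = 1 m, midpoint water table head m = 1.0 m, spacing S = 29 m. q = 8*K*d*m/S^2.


q = 8*K*d*m/S^2
q = 8*0.2*1*1.0/29^2
q = 1.6000 / 841

0.0019 m/d


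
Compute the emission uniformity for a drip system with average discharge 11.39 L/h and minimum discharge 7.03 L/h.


EU = (q_min/q_avg)*100 = (7.03/11.39)*100 = 61.7208%

61.7208 %


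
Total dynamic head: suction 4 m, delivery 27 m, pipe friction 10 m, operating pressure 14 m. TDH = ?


TDH = Hs + Hd + hf + Hp = 4 + 27 + 10 + 14 = 55

55 m


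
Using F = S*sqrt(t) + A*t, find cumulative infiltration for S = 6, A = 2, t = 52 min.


F = S*sqrt(t) + A*t
F = 6*sqrt(52) + 2*52
F = 6*7.211103 + 104

147.2666 mm


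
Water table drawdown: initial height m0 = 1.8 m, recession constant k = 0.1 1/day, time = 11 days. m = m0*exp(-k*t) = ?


m = m0 * exp(-k*t)
m = 1.8 * exp(-0.1 * 11)
m = 1.8 * exp(-1.1000)

0.5992 m


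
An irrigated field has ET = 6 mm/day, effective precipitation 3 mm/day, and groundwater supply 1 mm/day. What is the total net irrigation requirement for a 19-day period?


Daily deficit = ET - Pe - GW = 6 - 3 - 1 = 2 mm/day
NIR = 2 * 19 = 38 mm

38.0000 mm


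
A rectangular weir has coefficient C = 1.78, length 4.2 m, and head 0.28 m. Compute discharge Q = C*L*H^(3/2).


Q = C * L * H^(3/2) = 1.78 * 4.2 * 0.28^1.5 = 1.78 * 4.2 * 0.148162

1.1077 m^3/s


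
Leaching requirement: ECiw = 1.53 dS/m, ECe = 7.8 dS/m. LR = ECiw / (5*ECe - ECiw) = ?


LR = ECiw / (5*ECe - ECiw)
LR = 1.53 / (5*7.8 - 1.53)
LR = 1.53 / 37.4700

0.0408


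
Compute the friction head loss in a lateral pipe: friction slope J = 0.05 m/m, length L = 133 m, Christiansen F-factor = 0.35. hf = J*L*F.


hf = J * L * F = 0.05 * 133 * 0.35 = 2.3275 m

2.3275 m


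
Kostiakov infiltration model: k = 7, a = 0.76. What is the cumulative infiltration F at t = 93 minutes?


F = k * t^a = 7 * 93^0.76
F = 7 * 31.336251

219.3538 mm


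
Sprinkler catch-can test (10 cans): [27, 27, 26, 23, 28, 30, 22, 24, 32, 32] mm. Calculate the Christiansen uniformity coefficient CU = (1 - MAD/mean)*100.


mean = 27.100000 mm
MAD = 2.720000 mm
CU = (1 - 2.720000/27.100000)*100

89.9631 %


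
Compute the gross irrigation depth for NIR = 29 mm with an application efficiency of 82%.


Ea = 82% = 0.82
GID = NIR / Ea = 29 / 0.82 = 35.3659 mm

35.3659 mm


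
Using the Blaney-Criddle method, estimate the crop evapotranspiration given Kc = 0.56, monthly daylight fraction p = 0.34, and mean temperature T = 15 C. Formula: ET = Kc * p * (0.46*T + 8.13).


ET = Kc * p * (0.46*T + 8.13)
ET = 0.56 * 0.34 * (0.46*15 + 8.13)
ET = 0.56 * 0.34 * 15.0300

2.8617 mm/day


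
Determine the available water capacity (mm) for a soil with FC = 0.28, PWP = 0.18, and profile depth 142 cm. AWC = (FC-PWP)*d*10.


AWC = (FC - PWP) * d * 10
AWC = (0.28 - 0.18) * 142 * 10
AWC = 0.1000 * 142 * 10

142.0000 mm


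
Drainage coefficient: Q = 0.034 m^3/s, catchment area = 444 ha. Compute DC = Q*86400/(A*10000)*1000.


DC = Q * 86400 / (A * 10000) * 1000
DC = 0.034 * 86400 / (444 * 10000) * 1000
DC = 2937600.0000 / 4440000

0.6616 mm/day


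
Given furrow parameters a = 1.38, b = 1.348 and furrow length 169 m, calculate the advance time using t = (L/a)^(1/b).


t = (L/a)^(1/b)
t = (169/1.38)^(1/1.348)
t = 122.463768^(1/1.348)

35.3971 min


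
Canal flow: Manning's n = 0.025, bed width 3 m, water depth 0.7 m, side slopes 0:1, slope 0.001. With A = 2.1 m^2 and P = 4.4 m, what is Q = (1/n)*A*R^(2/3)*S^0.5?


R = A/P = 2.1/4.4 = 0.477273
Q = (1/0.025) * 2.1 * 0.477273^(2/3) * 0.001^0.5

1.6223 m^3/s


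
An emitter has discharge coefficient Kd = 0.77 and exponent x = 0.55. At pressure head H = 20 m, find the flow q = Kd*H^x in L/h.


q = Kd * H^x = 0.77 * 20^0.55 = 0.77 * 5.194772

4.0000 L/h


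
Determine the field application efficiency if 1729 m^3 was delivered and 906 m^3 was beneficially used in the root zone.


Ea = V_root / V_field * 100 = 906 / 1729 * 100 = 52.4002%

52.4002 %


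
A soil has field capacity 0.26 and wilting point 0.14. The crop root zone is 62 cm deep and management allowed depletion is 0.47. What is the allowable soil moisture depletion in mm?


SMD = (FC - PWP) * d * MAD * 10
SMD = (0.26 - 0.14) * 62 * 0.47 * 10
SMD = 0.1200 * 62 * 0.47 * 10

34.9680 mm


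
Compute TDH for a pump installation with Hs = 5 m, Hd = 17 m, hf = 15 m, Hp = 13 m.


TDH = Hs + Hd + hf + Hp = 5 + 17 + 15 + 13 = 50

50 m


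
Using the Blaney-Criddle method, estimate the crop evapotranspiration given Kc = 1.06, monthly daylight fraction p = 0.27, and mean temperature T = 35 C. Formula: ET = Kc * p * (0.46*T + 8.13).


ET = Kc * p * (0.46*T + 8.13)
ET = 1.06 * 0.27 * (0.46*35 + 8.13)
ET = 1.06 * 0.27 * 24.2300

6.9346 mm/day


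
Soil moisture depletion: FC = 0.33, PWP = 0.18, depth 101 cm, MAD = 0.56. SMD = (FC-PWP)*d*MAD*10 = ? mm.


SMD = (FC - PWP) * d * MAD * 10
SMD = (0.33 - 0.18) * 101 * 0.56 * 10
SMD = 0.1500 * 101 * 0.56 * 10

84.8400 mm


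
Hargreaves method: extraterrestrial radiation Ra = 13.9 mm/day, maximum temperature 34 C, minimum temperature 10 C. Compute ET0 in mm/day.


Tmean = (Tmax + Tmin)/2 = (34 + 10)/2 = 22.0
ET0 = 0.0023 * 13.9 * (22.0 + 17.8) * sqrt(34 - 10)
ET0 = 0.0023 * 13.9 * 39.8 * 4.898979

6.2335 mm/day


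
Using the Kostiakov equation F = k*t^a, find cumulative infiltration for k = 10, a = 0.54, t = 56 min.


F = k * t^a = 10 * 56^0.54
F = 10 * 8.790661

87.9066 mm


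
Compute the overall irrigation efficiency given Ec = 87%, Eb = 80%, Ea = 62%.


Ec = 0.87, Eb = 0.8, Ea = 0.62
E = 0.87 * 0.8 * 0.62 * 100 = 43.1520%

43.1520 %


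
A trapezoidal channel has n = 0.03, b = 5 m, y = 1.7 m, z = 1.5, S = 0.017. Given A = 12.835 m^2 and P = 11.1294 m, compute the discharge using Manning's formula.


R = A/P = 12.835/11.1294 = 1.153252
Q = (1/0.03) * 12.835 * 1.153252^(2/3) * 0.017^0.5

61.3454 m^3/s


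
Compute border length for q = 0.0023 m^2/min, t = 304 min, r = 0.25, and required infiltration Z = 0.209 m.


L = q*t/((1+r)*Z)
L = 0.0023*304/((1+0.25)*0.209)
L = 0.6992/0.26125

2.6764 m


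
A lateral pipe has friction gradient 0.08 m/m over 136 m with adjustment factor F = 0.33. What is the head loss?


hf = J * L * F = 0.08 * 136 * 0.33 = 3.5904 m

3.5904 m


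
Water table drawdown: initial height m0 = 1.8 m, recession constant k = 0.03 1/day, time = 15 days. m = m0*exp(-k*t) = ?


m = m0 * exp(-k*t)
m = 1.8 * exp(-0.03 * 15)
m = 1.8 * exp(-0.4500)

1.1477 m


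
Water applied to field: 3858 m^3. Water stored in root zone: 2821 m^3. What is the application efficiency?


Ea = V_root / V_field * 100 = 2821 / 3858 * 100 = 73.1208%

73.1208 %


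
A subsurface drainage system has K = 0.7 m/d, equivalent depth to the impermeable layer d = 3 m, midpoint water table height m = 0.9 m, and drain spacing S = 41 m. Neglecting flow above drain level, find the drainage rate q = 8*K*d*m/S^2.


q = 8*K*d*m/S^2
q = 8*0.7*3*0.9/41^2
q = 15.1200 / 1681

0.0090 m/d


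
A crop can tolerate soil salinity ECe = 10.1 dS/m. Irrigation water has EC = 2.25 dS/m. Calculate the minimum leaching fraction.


LR = ECiw / (5*ECe - ECiw)
LR = 2.25 / (5*10.1 - 2.25)
LR = 2.25 / 48.2500

0.0466


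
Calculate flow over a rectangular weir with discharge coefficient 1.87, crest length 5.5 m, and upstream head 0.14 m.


Q = C * L * H^(3/2) = 1.87 * 5.5 * 0.14^1.5 = 1.87 * 5.5 * 0.052383

0.5388 m^3/s


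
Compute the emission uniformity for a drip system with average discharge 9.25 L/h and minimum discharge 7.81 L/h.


EU = (q_min/q_avg)*100 = (7.81/9.25)*100 = 84.4324%

84.4324 %


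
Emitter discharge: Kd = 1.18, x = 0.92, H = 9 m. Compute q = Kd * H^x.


q = Kd * H^x = 1.18 * 9^0.92 = 1.18 * 7.549238

8.9081 L/h


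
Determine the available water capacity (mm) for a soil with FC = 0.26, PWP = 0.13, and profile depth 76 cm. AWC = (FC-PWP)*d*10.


AWC = (FC - PWP) * d * 10
AWC = (0.26 - 0.13) * 76 * 10
AWC = 0.1300 * 76 * 10

98.8000 mm


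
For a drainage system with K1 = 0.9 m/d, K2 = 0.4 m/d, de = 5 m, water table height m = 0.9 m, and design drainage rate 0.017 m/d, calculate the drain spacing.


S^2 = 8*K2*de*m/q + 4*K1*m^2/q
S^2 = 8*0.4*5*0.9/0.017 + 4*0.9*0.9^2/0.017
S = sqrt(1018.5882)

31.9153 m


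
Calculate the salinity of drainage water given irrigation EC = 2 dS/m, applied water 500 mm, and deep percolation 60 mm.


EC_dw = EC_iw * D_iw / D_dw
EC_dw = 2 * 500 / 60
EC_dw = 1000 / 60

16.6667 dS/m


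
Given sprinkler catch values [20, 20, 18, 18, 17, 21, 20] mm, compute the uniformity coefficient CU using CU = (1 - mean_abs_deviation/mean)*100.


mean = 19.142857 mm
MAD = 1.265306 mm
CU = (1 - 1.265306/19.142857)*100

93.3902 %


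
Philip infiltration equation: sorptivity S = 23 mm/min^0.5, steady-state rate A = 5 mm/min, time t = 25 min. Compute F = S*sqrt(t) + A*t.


F = S*sqrt(t) + A*t
F = 23*sqrt(25) + 5*25
F = 23*5.000000 + 125

240.0000 mm


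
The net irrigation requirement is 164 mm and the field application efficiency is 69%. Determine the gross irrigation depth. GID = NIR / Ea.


Ea = 69% = 0.69
GID = NIR / Ea = 164 / 0.69 = 237.6812 mm

237.6812 mm


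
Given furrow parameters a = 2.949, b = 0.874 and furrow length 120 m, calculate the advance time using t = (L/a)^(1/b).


t = (L/a)^(1/b)
t = (120/2.949)^(1/0.874)
t = 40.691760^(1/0.874)

69.4289 min


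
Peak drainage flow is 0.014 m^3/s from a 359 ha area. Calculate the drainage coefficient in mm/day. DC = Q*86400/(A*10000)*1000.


DC = Q * 86400 / (A * 10000) * 1000
DC = 0.014 * 86400 / (359 * 10000) * 1000
DC = 1209600.0000 / 3590000

0.3369 mm/day


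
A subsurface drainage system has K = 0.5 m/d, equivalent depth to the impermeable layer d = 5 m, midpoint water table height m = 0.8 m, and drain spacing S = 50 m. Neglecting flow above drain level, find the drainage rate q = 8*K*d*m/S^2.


q = 8*K*d*m/S^2
q = 8*0.5*5*0.8/50^2
q = 16.0000 / 2500

0.0064 m/d


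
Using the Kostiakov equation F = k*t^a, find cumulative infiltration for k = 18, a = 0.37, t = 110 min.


F = k * t^a = 18 * 110^0.37
F = 18 * 5.692661

102.4679 mm


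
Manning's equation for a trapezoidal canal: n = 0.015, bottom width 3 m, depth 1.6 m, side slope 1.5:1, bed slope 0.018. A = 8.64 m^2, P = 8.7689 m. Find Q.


R = A/P = 8.64/8.7689 = 0.985300
Q = (1/0.015) * 8.64 * 0.985300^(2/3) * 0.018^0.5

76.5193 m^3/s


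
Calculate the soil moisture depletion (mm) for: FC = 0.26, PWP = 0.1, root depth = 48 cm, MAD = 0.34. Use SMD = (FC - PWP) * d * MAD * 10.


SMD = (FC - PWP) * d * MAD * 10
SMD = (0.26 - 0.1) * 48 * 0.34 * 10
SMD = 0.1600 * 48 * 0.34 * 10

26.1120 mm


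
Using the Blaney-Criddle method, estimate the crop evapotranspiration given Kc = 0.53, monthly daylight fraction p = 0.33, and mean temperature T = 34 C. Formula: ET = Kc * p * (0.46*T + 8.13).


ET = Kc * p * (0.46*T + 8.13)
ET = 0.53 * 0.33 * (0.46*34 + 8.13)
ET = 0.53 * 0.33 * 23.7700

4.1574 mm/day


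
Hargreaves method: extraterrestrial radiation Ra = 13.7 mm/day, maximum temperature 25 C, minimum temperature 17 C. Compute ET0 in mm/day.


Tmean = (Tmax + Tmin)/2 = (25 + 17)/2 = 21.0
ET0 = 0.0023 * 13.7 * (21.0 + 17.8) * sqrt(25 - 17)
ET0 = 0.0023 * 13.7 * 38.8 * 2.828427

3.4580 mm/day


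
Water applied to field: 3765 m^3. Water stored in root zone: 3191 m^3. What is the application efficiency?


Ea = V_root / V_field * 100 = 3191 / 3765 * 100 = 84.7543%

84.7543 %


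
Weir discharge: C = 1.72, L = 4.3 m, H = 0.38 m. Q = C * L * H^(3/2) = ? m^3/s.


Q = C * L * H^(3/2) = 1.72 * 4.3 * 0.38^1.5 = 1.72 * 4.3 * 0.234248

1.7325 m^3/s


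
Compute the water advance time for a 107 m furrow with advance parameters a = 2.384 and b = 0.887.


t = (L/a)^(1/b)
t = (107/2.384)^(1/0.887)
t = 44.882550^(1/0.887)

72.8694 min


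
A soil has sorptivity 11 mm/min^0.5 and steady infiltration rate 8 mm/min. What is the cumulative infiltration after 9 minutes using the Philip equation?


F = S*sqrt(t) + A*t
F = 11*sqrt(9) + 8*9
F = 11*3.000000 + 72

105.0000 mm


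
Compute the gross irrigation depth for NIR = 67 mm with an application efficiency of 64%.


Ea = 64% = 0.64
GID = NIR / Ea = 67 / 0.64 = 104.6875 mm

104.6875 mm


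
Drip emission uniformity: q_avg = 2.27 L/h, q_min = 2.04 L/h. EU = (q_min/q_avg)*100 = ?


EU = (q_min/q_avg)*100 = (2.04/2.27)*100 = 89.8678%

89.8678 %


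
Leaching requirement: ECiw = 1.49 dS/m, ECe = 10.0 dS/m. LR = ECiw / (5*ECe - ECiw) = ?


LR = ECiw / (5*ECe - ECiw)
LR = 1.49 / (5*10.0 - 1.49)
LR = 1.49 / 48.5100

0.0307


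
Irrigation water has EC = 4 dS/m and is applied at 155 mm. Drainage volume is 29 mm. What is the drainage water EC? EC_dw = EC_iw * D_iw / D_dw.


EC_dw = EC_iw * D_iw / D_dw
EC_dw = 4 * 155 / 29
EC_dw = 620 / 29

21.3793 dS/m


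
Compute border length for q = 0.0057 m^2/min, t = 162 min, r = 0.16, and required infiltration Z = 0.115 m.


L = q*t/((1+r)*Z)
L = 0.0057*162/((1+0.16)*0.115)
L = 0.9234/0.1334

6.9220 m


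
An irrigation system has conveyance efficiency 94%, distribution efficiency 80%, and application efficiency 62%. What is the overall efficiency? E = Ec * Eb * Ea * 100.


Ec = 0.94, Eb = 0.8, Ea = 0.62
E = 0.94 * 0.8 * 0.62 * 100 = 46.6240%

46.6240 %


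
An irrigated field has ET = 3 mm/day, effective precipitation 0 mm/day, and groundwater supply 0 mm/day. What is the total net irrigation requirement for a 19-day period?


Daily deficit = ET - Pe - GW = 3 - 0 - 0 = 3 mm/day
NIR = 3 * 19 = 57 mm

57.0000 mm


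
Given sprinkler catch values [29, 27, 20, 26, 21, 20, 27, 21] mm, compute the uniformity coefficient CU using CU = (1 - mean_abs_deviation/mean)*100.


mean = 23.875000 mm
MAD = 3.375000 mm
CU = (1 - 3.375000/23.875000)*100

85.8639 %


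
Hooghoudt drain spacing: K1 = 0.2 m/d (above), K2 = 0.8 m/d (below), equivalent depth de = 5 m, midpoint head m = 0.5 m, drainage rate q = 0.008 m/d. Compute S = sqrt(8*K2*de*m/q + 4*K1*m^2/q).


S^2 = 8*K2*de*m/q + 4*K1*m^2/q
S^2 = 8*0.8*5*0.5/0.008 + 4*0.2*0.5^2/0.008
S = sqrt(2025.0000)

45.0000 m


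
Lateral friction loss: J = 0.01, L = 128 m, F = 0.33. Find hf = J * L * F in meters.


hf = J * L * F = 0.01 * 128 * 0.33 = 0.4224 m

0.4224 m


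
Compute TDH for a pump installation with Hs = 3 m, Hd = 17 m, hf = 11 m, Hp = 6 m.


TDH = Hs + Hd + hf + Hp = 3 + 17 + 11 + 6 = 37

37 m


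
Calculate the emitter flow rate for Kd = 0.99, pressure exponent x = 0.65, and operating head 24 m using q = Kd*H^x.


q = Kd * H^x = 0.99 * 24^0.65 = 0.99 * 7.891096

7.8122 L/h


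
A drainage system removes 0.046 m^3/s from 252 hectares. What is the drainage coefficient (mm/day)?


DC = Q * 86400 / (A * 10000) * 1000
DC = 0.046 * 86400 / (252 * 10000) * 1000
DC = 3974400.0000 / 2520000

1.5771 mm/day


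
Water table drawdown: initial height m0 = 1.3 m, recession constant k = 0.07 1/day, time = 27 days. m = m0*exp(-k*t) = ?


m = m0 * exp(-k*t)
m = 1.3 * exp(-0.07 * 27)
m = 1.3 * exp(-1.8900)

0.1964 m


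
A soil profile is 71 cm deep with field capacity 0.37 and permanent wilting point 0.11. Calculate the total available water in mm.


AWC = (FC - PWP) * d * 10
AWC = (0.37 - 0.11) * 71 * 10
AWC = 0.2600 * 71 * 10

184.6000 mm


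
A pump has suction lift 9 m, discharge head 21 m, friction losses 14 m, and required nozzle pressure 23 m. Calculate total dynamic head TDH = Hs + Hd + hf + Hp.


TDH = Hs + Hd + hf + Hp = 9 + 21 + 14 + 23 = 67

67 m


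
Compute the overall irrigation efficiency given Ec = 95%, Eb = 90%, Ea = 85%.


Ec = 0.95, Eb = 0.9, Ea = 0.85
E = 0.95 * 0.9 * 0.85 * 100 = 72.6750%

72.6750 %


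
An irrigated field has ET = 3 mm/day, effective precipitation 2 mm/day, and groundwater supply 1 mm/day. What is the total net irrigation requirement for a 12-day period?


Daily deficit = ET - Pe - GW = 3 - 2 - 1 = 0 mm/day
NIR = 0 * 12 = 0 mm

0 mm


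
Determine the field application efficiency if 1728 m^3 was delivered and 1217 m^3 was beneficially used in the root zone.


Ea = V_root / V_field * 100 = 1217 / 1728 * 100 = 70.4282%

70.4282 %


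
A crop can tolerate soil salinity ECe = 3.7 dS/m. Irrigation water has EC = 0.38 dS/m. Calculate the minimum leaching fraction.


LR = ECiw / (5*ECe - ECiw)
LR = 0.38 / (5*3.7 - 0.38)
LR = 0.38 / 18.1200

0.0210
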